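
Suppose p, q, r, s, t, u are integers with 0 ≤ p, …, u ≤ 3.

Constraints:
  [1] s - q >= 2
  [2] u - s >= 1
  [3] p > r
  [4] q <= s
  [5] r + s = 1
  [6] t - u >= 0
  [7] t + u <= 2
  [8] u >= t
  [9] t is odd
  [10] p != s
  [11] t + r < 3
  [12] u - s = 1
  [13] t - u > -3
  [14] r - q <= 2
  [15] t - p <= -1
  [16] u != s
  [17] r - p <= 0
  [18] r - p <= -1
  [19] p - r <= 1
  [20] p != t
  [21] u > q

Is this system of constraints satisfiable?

Constraints 1, 2, 6, 14, 15, and 19 give q − r ≥ -2, r − p ≥ -1, p − t ≥ 1, t − u ≥ 0, u − s ≥ 1, s − q ≥ 2.
Adding all 6 inequalities: the left sides telescope to 0, and the right sides sum to (-2) + (-1) + 1 + 0 + 1 + 2 = 1. So 0 ≥ 1, which is false.

Unsatisfiable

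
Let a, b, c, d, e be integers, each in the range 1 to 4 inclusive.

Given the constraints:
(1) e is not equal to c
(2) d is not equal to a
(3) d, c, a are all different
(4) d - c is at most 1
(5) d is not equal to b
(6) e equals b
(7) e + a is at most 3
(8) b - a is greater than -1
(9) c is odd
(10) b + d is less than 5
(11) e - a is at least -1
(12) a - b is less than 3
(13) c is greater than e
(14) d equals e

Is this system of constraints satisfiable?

From constraints 6 and 14, d = e = b, so d = b. But constraint 5 says d ≠ b. Contradiction.

Unsatisfiable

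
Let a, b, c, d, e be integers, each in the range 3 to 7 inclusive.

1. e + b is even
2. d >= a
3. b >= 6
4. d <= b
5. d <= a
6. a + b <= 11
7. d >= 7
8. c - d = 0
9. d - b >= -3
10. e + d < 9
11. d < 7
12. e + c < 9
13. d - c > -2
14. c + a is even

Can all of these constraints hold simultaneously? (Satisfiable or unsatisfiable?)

Unsatisfiable

From constraints 5 and 7: a ≥ d ≥ 7. From constraint 3: b ≥ 6. Hence a + b ≥ 13. But constraint 6 requires a + b ≤ 11, and 11 < 13. Contradiction.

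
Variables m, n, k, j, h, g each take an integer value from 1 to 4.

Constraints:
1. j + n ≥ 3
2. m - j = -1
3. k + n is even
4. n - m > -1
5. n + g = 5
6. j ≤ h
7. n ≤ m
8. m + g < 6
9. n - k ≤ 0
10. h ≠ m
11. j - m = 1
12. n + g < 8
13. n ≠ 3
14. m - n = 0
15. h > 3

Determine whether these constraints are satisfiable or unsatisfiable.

Satisfiable

One satisfying assignment is m = 1, n = 1, k = 1, j = 2, h = 4, g = 4.
For the less obvious constraints — constraint 1: j + n = 3; constraint 2: m - j = -1; constraint 4: n - m = 0 — and the others hold by inspection.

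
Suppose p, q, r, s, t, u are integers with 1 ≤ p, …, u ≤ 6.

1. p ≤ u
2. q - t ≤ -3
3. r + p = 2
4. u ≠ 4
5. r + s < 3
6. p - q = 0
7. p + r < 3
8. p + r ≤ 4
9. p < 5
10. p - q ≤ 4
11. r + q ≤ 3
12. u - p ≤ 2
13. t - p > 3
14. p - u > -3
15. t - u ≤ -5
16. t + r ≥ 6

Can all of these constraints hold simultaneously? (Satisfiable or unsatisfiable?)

Unsatisfiable

Constraints 2, 10, 12, and 15 give t − q ≥ 3, q − p ≥ -4, p − u ≥ -2, u − t ≥ 5.
Adding all 4 inequalities: the left sides telescope to 0, and the right sides sum to 3 + (-4) + (-2) + 5 = 2. So 0 ≥ 2, which is false.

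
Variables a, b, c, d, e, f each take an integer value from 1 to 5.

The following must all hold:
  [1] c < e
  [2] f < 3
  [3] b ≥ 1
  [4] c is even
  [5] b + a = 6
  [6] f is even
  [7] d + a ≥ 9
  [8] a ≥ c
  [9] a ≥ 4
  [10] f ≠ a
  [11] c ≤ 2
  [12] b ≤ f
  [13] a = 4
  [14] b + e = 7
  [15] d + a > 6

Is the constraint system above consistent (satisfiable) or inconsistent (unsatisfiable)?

Satisfiable

Take a = 4, b = 2, c = 2, d = 5, e = 5, f = 2. Then constraint 5: b + a = 6; constraint 7: d + a = 9, and every other listed constraint is also met.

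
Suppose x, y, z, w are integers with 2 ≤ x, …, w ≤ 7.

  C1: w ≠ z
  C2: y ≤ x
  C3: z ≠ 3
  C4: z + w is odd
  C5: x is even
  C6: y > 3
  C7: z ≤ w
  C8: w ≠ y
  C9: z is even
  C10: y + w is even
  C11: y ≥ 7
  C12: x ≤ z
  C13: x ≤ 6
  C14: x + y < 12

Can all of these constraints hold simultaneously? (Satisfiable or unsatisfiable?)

From constraints 2 and 11: x ≥ y and y ≥ 7, so x ≥ 7. From constraint 13: x ≤ 6. But 6 < 7, so no value of x works.

Unsatisfiable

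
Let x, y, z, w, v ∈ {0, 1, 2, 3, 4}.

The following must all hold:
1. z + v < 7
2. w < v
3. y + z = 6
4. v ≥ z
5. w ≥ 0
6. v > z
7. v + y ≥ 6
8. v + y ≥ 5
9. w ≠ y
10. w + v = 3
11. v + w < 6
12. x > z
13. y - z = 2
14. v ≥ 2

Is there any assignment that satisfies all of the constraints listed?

Setting (x, y, z, w, v) = (3, 4, 2, 0, 3) satisfies everything: constraint 1: z + v = 5; constraint 3: y + z = 6; constraint 7: v + y = 7, and the others follow.

Satisfiable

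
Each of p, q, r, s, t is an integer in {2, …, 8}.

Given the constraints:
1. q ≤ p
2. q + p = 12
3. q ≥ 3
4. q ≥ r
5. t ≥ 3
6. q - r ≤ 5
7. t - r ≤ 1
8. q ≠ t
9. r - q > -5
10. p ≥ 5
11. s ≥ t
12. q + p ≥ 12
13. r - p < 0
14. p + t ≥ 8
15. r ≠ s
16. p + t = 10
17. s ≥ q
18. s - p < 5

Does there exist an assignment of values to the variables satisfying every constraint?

Satisfiable

Take p = 6, q = 6, r = 3, s = 8, t = 4. Then constraint 2: q + p = 12; constraint 6: q - r = 3, and every other listed constraint is also met.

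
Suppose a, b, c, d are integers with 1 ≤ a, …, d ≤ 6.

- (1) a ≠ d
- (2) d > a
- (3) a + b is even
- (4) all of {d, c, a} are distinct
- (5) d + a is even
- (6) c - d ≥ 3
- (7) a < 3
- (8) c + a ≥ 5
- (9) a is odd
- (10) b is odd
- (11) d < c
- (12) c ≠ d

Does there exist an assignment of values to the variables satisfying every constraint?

Satisfiable

The assignment a = 1, b = 5, c = 6, d = 3 works:
  constraint 6 holds since c - d = 3.
  constraint 8 holds since c + a = 7.
The rest check out directly.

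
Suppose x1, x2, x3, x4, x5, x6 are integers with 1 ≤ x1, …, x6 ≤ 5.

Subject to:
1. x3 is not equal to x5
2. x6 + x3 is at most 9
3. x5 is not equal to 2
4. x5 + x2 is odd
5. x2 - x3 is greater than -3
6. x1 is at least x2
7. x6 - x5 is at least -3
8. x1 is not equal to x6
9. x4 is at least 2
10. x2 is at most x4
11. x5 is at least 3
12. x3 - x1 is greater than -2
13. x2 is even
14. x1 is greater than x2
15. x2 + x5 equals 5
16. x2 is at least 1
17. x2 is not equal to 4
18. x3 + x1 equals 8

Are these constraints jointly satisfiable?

Satisfiable

Take x1 = 4, x2 = 2, x3 = 4, x4 = 4, x5 = 3, x6 = 2. Then constraint 2: x6 + x3 = 6; constraint 5: x2 - x3 = -2; constraint 7: x6 - x5 = -1, and every other listed constraint is also met.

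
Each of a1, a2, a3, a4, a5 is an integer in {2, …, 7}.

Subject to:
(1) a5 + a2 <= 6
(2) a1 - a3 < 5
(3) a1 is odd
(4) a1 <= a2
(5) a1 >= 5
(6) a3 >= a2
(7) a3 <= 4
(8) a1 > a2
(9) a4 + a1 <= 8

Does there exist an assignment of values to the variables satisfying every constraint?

From constraints 4 and 5: a2 ≥ a1 and a1 ≥ 5, so a2 ≥ 5. From constraints 6 and 7: a2 ≤ a3 and a3 ≤ 4, so a2 ≤ 4. But 4 < 5, so no value of a2 works.

Unsatisfiable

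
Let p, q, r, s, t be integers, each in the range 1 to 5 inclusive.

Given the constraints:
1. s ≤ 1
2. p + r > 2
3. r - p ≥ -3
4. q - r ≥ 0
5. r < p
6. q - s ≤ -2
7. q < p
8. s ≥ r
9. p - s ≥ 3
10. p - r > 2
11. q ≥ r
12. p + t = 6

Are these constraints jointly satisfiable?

Constraints 3, 4, 6, and 9 give q − r ≥ 0, r − p ≥ -3, p − s ≥ 3, s − q ≥ 2.
Adding all 4 inequalities: the left sides telescope to 0, and the right sides sum to 0 + (-3) + 3 + 2 = 2. So 0 ≥ 2, which is false.

Unsatisfiable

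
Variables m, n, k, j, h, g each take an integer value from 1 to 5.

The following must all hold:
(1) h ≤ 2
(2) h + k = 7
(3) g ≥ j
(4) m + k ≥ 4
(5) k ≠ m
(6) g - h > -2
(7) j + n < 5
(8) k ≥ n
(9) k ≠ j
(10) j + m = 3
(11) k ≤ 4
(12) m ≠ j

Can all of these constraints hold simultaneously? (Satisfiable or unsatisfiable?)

Unsatisfiable

From constraint 1: h ≤ 2. From constraint 11: k ≤ 4. Hence h + k ≤ 6. But constraint 2 requires h + k = 7, and 7 > 6. Contradiction.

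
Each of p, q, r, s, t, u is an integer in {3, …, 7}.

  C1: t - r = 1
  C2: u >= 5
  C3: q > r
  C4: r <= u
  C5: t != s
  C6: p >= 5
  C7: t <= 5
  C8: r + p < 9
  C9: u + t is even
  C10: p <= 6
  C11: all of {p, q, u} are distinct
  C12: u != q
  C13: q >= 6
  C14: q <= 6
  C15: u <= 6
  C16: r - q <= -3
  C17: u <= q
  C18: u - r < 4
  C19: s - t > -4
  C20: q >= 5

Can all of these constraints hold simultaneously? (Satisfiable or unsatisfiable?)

Unsatisfiable

Constraints 2, 6, 10, 14, 15, and 20 confine each of p, q, u to the 2 values {5, 6}.
Constraint 11 requires all 3 of them to be distinct, but only 2 values are available — impossible by the pigeonhole principle.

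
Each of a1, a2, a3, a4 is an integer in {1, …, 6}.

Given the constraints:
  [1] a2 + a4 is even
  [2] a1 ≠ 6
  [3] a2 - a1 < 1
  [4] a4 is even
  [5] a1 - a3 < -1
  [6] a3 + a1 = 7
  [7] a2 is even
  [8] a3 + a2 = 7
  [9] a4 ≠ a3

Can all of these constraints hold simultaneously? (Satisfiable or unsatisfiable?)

Take a1 = 2, a2 = 2, a3 = 5, a4 = 6. Then constraint 3: a2 - a1 = 0; constraint 5: a1 - a3 = -3; constraint 6: a3 + a1 = 7, and every other listed constraint is also met.

Satisfiable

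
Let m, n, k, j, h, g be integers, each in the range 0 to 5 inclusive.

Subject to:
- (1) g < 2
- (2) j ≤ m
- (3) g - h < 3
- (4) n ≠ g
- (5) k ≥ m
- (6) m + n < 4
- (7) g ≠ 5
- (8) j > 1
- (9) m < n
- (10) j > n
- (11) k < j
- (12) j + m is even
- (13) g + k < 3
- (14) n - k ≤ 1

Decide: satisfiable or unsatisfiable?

Constraints 2, 9, and 10 give m < n, n < j, j ≤ m. Chaining: m < n < j ≤ m, which forces m < m — impossible.

Unsatisfiable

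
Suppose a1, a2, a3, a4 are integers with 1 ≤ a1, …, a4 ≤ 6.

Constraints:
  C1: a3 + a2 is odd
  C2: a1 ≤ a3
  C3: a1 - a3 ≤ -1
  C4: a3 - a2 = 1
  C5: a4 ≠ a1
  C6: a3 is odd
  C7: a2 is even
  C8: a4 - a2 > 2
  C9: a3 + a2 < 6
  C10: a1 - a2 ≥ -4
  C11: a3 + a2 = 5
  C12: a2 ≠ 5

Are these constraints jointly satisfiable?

Satisfiable

Take a1 = 1, a2 = 2, a3 = 3, a4 = 6. Then constraint 3: a1 - a3 = -2; constraint 4: a3 - a2 = 1, and every other listed constraint is also met.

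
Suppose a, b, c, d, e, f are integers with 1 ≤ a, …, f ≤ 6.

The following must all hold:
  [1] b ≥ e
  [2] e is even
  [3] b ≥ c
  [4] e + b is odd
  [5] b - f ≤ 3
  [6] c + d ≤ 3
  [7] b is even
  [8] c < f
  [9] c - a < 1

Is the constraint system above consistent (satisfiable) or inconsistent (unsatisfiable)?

Constraint 2 makes e even and constraint 7 makes b even, so e + b must be even. Constraint 4 says e + b is odd — contradiction.

Unsatisfiable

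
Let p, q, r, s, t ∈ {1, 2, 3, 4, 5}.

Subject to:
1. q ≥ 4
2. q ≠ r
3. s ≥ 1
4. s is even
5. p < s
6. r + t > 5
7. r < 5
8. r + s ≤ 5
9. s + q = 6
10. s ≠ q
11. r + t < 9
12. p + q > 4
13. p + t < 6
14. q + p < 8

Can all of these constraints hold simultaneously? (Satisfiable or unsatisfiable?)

Try p = 1, q = 4, r = 2, s = 2, t = 4.
Check constraint 6: r + t = 6; constraint 8: r + s = 4. The remaining constraints are straightforward to verify.

Satisfiable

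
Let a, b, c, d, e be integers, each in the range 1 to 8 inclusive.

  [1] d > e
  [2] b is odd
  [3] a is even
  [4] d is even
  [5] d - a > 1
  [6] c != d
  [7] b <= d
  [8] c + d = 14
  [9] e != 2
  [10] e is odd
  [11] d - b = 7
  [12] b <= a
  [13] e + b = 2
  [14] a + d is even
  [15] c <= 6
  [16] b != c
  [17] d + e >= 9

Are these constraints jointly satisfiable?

Satisfiable

Take a = 4, b = 1, c = 6, d = 8, e = 1. Then constraint 5: d - a = 4; constraint 8: c + d = 14, and every other listed constraint is also met.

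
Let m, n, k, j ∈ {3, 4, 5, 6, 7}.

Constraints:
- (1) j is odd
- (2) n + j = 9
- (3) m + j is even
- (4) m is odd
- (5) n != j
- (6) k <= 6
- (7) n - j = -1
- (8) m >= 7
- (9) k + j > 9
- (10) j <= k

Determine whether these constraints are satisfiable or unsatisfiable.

Satisfiable

One satisfying assignment is m = 7, n = 4, k = 6, j = 5.
For the less obvious constraints — constraint 2: n + j = 9; constraint 7: n - j = -1; constraint 9: k + j = 11 — and the others hold by inspection.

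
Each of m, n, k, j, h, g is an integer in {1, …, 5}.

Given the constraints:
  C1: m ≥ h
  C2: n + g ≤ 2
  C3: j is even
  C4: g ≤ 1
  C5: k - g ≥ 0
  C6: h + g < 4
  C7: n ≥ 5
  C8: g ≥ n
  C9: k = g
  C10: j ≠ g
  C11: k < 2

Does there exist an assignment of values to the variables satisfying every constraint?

Unsatisfiable

From constraints 7 and 8: g ≥ n and n ≥ 5, so g ≥ 5. From constraint 4: g ≤ 1. But 1 < 5, so no value of g works.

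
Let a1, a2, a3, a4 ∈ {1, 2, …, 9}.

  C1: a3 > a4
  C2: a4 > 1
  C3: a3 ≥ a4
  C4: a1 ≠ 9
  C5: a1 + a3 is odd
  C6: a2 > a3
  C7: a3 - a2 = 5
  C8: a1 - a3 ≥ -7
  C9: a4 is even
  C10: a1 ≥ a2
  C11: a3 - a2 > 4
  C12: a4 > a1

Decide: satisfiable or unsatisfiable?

Unsatisfiable

Constraints 1, 6, 10, and 12 give a3 < a2, a2 ≤ a1, a1 < a4, a4 < a3. Chaining: a3 < a2 ≤ a1 < a4 < a3, which forces a3 < a3 — impossible.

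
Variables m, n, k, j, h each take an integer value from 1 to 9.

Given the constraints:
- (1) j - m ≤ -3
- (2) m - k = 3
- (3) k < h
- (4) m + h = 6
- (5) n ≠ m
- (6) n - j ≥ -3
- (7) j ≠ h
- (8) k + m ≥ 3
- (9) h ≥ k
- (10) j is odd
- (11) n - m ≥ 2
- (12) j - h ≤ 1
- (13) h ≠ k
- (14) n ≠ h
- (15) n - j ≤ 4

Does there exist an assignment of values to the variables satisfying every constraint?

Unsatisfiable

Constraints 1, 11, and 15 give n − m ≥ 2, m − j ≥ 3, j − n ≥ -4.
Adding all 3 inequalities: the left sides telescope to 0, and the right sides sum to 2 + 3 + (-4) = 1. So 0 ≥ 1, which is false.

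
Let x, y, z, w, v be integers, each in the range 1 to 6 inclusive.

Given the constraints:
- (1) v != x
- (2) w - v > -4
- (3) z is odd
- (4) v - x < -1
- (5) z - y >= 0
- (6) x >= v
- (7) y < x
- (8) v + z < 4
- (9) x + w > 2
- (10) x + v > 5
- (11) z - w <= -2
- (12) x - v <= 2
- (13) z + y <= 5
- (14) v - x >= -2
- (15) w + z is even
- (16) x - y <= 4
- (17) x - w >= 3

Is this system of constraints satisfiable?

Unsatisfiable

Constraints 5, 11, 16, and 17 give w − z ≥ 2, z − y ≥ 0, y − x ≥ -4, x − w ≥ 3.
Adding all 4 inequalities: the left sides telescope to 0, and the right sides sum to 2 + 0 + (-4) + 3 = 1. So 0 ≥ 1, which is false.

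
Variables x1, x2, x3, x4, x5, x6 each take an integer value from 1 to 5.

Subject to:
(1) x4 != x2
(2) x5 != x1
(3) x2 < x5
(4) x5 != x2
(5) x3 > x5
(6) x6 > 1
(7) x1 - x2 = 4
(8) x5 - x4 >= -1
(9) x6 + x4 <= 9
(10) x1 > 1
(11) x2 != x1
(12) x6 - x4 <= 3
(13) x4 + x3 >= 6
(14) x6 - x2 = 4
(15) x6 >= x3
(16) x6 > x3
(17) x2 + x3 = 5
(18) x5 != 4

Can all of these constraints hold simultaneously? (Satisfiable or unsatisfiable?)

Satisfiable

Setting (x1, x2, x3, x4, x5, x6) = (5, 1, 4, 2, 2, 5) satisfies everything: constraint 7: x1 - x2 = 4; constraint 8: x5 - x4 = 0, and the others follow.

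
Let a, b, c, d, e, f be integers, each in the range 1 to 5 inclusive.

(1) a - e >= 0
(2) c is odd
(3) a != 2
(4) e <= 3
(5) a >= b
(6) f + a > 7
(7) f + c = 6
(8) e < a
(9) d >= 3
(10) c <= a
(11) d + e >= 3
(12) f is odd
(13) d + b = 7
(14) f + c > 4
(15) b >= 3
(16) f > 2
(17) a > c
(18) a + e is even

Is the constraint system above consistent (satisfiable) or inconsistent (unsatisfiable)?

Setting (a, b, c, d, e, f) = (5, 4, 3, 3, 3, 3) satisfies everything: constraint 1: a - e = 2; constraint 6: f + a = 8; constraint 7: f + c = 6, and the others follow.

Satisfiable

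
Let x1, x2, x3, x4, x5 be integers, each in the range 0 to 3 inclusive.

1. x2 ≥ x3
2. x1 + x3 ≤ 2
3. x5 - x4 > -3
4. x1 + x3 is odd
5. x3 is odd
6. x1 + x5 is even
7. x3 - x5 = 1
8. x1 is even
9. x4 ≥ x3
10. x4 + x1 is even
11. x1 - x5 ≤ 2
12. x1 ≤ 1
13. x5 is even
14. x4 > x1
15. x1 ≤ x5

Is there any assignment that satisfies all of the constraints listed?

Setting (x1, x2, x3, x4, x5) = (0, 2, 1, 2, 0) satisfies everything: constraint 2: x1 + x3 = 1; constraint 3: x5 - x4 = -2; constraint 7: x3 - x5 = 1, and the others follow.

Satisfiable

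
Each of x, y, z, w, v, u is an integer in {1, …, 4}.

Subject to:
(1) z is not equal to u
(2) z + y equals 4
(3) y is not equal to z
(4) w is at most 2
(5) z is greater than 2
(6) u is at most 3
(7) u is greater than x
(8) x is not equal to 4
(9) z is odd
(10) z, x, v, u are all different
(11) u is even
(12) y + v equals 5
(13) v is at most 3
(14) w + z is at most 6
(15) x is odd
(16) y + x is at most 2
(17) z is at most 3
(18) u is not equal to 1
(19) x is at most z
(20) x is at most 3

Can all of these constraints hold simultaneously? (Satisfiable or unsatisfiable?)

Constraints 6, 13, 17, and 20 confine each of z, x, v, u to the 3 values {1, …, 3} (the domain already gives each ≥ 1).
Constraint 10 requires all 4 of them to be distinct, but only 3 values are available — impossible by the pigeonhole principle.

Unsatisfiable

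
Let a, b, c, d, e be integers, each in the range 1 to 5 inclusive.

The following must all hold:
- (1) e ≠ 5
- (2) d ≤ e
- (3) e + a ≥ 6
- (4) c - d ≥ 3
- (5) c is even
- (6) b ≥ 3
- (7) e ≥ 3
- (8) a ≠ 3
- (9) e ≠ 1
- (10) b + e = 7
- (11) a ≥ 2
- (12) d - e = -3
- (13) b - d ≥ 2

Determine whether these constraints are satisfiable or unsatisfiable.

One satisfying assignment is a = 2, b = 3, c = 4, d = 1, e = 4.
For the less obvious constraints — constraint 3: e + a = 6; constraint 4: c - d = 3; constraint 10: b + e = 7 — and the others hold by inspection.

Satisfiable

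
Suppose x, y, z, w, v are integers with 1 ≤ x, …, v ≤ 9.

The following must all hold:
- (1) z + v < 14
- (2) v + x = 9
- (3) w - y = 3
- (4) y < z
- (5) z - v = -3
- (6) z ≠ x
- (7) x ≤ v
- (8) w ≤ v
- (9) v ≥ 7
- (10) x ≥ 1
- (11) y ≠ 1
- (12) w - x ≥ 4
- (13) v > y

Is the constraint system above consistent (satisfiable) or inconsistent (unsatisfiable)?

Satisfiable

One satisfying assignment is x = 1, y = 3, z = 5, w = 6, v = 8.
For the less obvious constraints — constraint 1: z + v = 13; constraint 2: v + x = 9 — and the others hold by inspection.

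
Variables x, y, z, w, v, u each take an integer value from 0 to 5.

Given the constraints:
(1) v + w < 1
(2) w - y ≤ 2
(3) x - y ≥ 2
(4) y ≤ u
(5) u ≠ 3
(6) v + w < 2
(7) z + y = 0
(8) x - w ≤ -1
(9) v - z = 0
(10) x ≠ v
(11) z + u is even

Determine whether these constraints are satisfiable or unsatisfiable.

Unsatisfiable

Constraints 2, 3, and 8 give w − x ≥ 1, x − y ≥ 2, y − w ≥ -2.
Adding all 3 inequalities: the left sides telescope to 0, and the right sides sum to 1 + 2 + (-2) = 1. So 0 ≥ 1, which is false.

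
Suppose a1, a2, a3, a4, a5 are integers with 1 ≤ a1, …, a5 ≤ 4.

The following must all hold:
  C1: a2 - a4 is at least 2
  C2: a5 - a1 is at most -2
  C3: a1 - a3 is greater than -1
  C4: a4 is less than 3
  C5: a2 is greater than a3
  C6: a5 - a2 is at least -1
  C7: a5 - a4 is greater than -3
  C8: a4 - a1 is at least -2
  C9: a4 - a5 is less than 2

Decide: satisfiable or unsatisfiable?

Unsatisfiable

Constraints 1, 2, 6, and 8 give a1 − a5 ≥ 2, a5 − a2 ≥ -1, a2 − a4 ≥ 2, a4 − a1 ≥ -2.
Adding all 4 inequalities: the left sides telescope to 0, and the right sides sum to 2 + (-1) + 2 + (-2) = 1. So 0 ≥ 1, which is false.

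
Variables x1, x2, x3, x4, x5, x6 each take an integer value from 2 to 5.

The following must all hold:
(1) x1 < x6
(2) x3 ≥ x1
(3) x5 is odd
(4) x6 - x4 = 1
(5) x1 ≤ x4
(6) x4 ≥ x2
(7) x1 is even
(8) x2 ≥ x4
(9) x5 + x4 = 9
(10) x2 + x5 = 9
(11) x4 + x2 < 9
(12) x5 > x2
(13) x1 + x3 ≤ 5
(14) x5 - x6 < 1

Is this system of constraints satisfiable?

Setting (x1, x2, x3, x4, x5, x6) = (2, 4, 3, 4, 5, 5) satisfies everything: constraint 4: x6 - x4 = 1; constraint 9: x5 + x4 = 9; constraint 10: x2 + x5 = 9, and the others follow.

Satisfiable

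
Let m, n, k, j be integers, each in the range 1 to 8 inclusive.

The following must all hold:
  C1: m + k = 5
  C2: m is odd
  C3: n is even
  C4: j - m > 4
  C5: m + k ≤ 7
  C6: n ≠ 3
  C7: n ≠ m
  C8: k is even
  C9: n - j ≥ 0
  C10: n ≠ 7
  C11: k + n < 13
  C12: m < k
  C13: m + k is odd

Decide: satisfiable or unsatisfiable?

Satisfiable

Setting (m, n, k, j) = (1, 8, 4, 8) satisfies everything: constraint 1: m + k = 5; constraint 4: j - m = 7, and the others follow.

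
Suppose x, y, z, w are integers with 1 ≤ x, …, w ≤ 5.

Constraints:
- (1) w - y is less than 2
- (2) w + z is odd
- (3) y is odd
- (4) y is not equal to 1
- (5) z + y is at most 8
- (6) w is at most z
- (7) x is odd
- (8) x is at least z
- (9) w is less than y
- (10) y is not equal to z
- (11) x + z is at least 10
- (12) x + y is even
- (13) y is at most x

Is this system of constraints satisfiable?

The assignment x = 5, y = 3, z = 5, w = 2 works:
  constraint 1 holds since w - y = -1.
  constraint 5 holds since z + y = 8.
  constraint 11 holds since x + z = 10.
The rest check out directly.

Satisfiable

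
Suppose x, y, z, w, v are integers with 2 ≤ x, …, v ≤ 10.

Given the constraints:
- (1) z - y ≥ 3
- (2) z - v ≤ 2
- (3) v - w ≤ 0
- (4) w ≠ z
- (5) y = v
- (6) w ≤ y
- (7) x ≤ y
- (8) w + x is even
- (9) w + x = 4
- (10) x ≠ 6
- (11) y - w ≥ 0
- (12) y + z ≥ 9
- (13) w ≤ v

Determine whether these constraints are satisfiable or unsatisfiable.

Constraints 1, 2, 3, and 11 give w − v ≥ 0, v − z ≥ -2, z − y ≥ 3, y − w ≥ 0.
Adding all 4 inequalities: the left sides telescope to 0, and the right sides sum to 0 + (-2) + 3 + 0 = 1. So 0 ≥ 1, which is false.

Unsatisfiable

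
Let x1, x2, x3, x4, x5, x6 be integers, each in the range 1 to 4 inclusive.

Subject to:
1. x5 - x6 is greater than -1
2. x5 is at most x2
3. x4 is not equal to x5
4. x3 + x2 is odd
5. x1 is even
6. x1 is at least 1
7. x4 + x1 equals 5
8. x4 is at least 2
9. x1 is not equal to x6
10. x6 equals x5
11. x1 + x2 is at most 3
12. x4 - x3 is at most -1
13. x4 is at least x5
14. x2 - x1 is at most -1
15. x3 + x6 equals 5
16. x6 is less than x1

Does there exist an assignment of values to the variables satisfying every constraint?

Satisfiable

The assignment x1 = 2, x2 = 1, x3 = 4, x4 = 3, x5 = 1, x6 = 1 works:
  constraint 1 holds since x5 - x6 = 0.
  constraint 7 holds since x4 + x1 = 5.
  constraint 11 holds since x1 + x2 = 3.
The rest check out directly.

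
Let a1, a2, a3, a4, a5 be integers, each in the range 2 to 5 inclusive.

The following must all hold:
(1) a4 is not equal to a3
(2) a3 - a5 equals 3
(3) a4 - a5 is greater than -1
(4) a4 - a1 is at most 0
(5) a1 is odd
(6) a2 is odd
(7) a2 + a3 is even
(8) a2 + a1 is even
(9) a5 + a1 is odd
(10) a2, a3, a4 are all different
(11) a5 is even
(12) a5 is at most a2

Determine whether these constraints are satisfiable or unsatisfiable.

Satisfiable

Setting (a1, a2, a3, a4, a5) = (5, 3, 5, 2, 2) satisfies everything: constraint 2: a3 - a5 = 3; constraint 3: a4 - a5 = 0, and the others follow.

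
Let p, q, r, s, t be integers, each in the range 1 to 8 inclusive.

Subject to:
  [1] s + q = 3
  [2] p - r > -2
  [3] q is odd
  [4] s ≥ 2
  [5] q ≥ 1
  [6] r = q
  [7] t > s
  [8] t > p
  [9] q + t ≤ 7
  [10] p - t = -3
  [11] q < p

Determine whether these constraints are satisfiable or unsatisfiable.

Satisfiable

The assignment p = 2, q = 1, r = 1, s = 2, t = 5 works:
  constraint 1 holds since s + q = 3.
  constraint 2 holds since p - r = 1.
  constraint 9 holds since q + t = 6.
The rest check out directly.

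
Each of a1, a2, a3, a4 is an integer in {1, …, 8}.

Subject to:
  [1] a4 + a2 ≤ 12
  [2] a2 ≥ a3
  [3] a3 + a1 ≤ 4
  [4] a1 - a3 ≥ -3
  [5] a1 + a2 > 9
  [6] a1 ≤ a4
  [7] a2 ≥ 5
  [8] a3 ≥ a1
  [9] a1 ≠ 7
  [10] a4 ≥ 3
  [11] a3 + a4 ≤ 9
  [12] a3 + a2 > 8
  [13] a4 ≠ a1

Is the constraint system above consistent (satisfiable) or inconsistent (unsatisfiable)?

Setting (a1, a2, a3, a4) = (2, 8, 2, 4) satisfies everything: constraint 1: a4 + a2 = 12; constraint 3: a3 + a1 = 4, and the others follow.

Satisfiable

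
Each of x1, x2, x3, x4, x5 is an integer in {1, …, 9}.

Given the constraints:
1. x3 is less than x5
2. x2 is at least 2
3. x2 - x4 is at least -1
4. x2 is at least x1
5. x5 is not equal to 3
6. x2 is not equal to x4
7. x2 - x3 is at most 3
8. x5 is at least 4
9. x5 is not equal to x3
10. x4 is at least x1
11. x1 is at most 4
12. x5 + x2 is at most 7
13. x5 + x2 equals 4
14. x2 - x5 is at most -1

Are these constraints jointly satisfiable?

Unsatisfiable

From constraint 8: x5 ≥ 4. From constraint 2: x2 ≥ 2. Hence x5 + x2 ≥ 6. But constraint 13 requires x5 + x2 = 4, and 4 < 6. Contradiction.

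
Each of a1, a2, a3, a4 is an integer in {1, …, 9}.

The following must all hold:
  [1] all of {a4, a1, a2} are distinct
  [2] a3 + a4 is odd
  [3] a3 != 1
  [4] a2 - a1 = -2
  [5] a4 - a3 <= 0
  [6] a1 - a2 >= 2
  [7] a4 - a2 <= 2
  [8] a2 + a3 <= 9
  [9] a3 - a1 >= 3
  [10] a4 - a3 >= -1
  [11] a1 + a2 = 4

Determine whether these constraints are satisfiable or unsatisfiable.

Unsatisfiable

Constraints 6, 7, 9, and 10 give a4 − a3 ≥ -1, a3 − a1 ≥ 3, a1 − a2 ≥ 2, a2 − a4 ≥ -2.
Adding all 4 inequalities: the left sides telescope to 0, and the right sides sum to (-1) + 3 + 2 + (-2) = 2. So 0 ≥ 2, which is false.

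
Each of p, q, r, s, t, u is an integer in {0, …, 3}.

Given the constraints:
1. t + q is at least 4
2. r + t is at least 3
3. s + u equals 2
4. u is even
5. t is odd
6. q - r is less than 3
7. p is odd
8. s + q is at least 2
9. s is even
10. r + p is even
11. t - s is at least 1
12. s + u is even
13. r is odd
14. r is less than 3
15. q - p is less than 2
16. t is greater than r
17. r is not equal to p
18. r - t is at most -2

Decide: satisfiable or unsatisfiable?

Satisfiable

The assignment p = 3, q = 3, r = 1, s = 2, t = 3, u = 0 works:
  constraint 1 holds since t + q = 6.
  constraint 2 holds since r + t = 4.
  constraint 3 holds since s + u = 2.
The rest check out directly.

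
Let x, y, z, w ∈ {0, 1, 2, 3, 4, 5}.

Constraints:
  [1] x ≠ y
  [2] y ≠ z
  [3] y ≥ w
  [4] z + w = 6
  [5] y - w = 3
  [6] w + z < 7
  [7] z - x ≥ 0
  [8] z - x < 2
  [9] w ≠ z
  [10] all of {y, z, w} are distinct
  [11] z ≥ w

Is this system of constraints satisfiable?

Setting (x, y, z, w) = (3, 5, 4, 2) satisfies everything: constraint 4: z + w = 6; constraint 5: y - w = 3; constraint 6: w + z = 6, and the others follow.

Satisfiable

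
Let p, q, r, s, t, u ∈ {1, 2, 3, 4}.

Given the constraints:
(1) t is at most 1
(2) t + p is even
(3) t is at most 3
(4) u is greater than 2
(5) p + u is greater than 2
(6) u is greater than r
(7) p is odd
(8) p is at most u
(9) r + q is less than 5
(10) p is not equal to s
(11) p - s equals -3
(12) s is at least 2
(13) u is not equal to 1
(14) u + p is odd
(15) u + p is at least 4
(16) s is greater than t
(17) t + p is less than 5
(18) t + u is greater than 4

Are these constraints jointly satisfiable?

Setting (p, q, r, s, t, u) = (1, 1, 1, 4, 1, 4) satisfies everything: constraint 5: p + u = 5; constraint 9: r + q = 2; constraint 11: p - s = -3, and the others follow.

Satisfiable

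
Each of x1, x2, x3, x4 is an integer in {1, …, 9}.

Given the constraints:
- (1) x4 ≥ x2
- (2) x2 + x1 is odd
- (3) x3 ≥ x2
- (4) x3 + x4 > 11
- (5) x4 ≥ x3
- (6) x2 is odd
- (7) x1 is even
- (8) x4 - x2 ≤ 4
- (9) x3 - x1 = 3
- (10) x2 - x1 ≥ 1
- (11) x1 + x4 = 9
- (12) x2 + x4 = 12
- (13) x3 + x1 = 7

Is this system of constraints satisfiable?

Setting (x1, x2, x3, x4) = (2, 5, 5, 7) satisfies everything: constraint 4: x3 + x4 = 12; constraint 8: x4 - x2 = 2; constraint 9: x3 - x1 = 3, and the others follow.

Satisfiable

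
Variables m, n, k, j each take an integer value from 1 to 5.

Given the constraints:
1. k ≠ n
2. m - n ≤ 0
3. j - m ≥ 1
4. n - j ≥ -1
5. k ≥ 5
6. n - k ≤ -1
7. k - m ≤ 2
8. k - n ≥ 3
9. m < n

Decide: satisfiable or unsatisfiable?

Constraints 3, 4, 7, and 8 give n − j ≥ -1, j − m ≥ 1, m − k ≥ -2, k − n ≥ 3.
Adding all 4 inequalities: the left sides telescope to 0, and the right sides sum to (-1) + 1 + (-2) + 3 = 1. So 0 ≥ 1, which is false.

Unsatisfiable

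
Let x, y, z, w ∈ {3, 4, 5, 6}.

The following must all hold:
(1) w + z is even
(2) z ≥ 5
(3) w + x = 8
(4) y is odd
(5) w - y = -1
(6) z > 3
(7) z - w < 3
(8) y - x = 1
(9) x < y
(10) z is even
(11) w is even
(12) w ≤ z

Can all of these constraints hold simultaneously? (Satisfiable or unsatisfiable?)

Satisfiable

Try x = 4, y = 5, z = 6, w = 4.
Check constraint 3: w + x = 8; constraint 5: w - y = -1; constraint 7: z - w = 2. The remaining constraints are straightforward to verify.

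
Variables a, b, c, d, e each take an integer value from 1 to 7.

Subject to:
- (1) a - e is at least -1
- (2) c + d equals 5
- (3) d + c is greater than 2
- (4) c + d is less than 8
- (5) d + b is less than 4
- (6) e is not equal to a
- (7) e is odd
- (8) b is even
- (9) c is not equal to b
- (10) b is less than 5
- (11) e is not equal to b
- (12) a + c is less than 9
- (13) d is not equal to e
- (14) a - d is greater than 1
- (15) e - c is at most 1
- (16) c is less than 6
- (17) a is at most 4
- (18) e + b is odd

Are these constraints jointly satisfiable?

Satisfiable

Take a = 4, b = 2, c = 4, d = 1, e = 5. Then constraint 1: a - e = -1; constraint 2: c + d = 5, and every other listed constraint is also met.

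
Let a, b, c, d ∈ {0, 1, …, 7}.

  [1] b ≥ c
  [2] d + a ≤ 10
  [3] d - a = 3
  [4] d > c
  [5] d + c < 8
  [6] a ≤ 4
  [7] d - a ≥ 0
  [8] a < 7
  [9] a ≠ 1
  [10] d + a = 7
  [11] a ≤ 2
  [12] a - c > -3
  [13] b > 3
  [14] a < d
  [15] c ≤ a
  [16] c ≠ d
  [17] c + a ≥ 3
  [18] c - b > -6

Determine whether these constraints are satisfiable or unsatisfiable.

The assignment a = 2, b = 7, c = 2, d = 5 works:
  constraint 2 holds since d + a = 7.
  constraint 3 holds since d - a = 3.
The rest check out directly.

Satisfiable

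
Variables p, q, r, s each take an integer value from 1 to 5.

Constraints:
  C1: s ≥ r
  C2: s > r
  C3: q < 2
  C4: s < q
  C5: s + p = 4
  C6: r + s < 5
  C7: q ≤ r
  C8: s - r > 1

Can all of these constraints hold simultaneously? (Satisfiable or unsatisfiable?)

Unsatisfiable

Constraints 2, 4, and 7 give s < q, q ≤ r, r < s. Chaining: s < q ≤ r < s, which forces s < s — impossible.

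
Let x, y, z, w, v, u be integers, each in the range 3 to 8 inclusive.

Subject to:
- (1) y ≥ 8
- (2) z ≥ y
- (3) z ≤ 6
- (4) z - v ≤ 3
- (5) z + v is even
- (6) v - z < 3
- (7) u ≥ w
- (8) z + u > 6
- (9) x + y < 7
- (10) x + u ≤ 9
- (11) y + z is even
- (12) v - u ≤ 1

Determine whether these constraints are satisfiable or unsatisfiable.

From constraint 1: y ≥ 8. From constraints 2 and 3: y ≤ z and z ≤ 6, so y ≤ 6. But 6 < 8, so no value of y works.

Unsatisfiable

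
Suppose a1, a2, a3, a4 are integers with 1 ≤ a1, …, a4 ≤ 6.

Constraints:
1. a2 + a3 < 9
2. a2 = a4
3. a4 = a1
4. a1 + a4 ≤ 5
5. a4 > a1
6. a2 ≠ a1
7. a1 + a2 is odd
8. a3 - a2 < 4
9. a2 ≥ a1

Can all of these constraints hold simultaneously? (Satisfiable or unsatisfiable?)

Unsatisfiable

From constraints 2 and 3, a2 = a4 = a1, so a2 = a1. But constraint 6 says a2 ≠ a1. Contradiction.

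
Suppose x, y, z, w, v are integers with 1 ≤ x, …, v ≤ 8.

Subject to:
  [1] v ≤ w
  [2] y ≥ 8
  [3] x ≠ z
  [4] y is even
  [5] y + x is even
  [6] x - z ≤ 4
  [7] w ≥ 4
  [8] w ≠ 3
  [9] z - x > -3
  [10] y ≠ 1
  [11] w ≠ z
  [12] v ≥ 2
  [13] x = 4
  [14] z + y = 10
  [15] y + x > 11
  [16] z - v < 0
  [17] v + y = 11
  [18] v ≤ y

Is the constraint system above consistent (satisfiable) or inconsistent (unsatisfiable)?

Satisfiable

One satisfying assignment is x = 4, y = 8, z = 2, w = 4, v = 3.
For the less obvious constraints — constraint 6: x - z = 2; constraint 9: z - x = -2; constraint 14: z + y = 10 — and the others hold by inspection.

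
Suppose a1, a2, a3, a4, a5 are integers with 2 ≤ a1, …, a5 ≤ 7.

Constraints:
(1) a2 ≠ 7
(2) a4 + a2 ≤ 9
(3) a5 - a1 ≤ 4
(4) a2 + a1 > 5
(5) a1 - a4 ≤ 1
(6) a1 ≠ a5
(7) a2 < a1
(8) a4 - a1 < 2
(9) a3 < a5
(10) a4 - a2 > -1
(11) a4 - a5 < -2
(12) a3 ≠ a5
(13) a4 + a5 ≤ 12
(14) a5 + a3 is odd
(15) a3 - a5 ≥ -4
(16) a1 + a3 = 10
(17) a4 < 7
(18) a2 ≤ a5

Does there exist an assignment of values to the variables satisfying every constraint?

Satisfiable

Take a1 = 4, a2 = 2, a3 = 6, a4 = 4, a5 = 7. Then constraint 2: a4 + a2 = 6; constraint 3: a5 - a1 = 3, and every other listed constraint is also met.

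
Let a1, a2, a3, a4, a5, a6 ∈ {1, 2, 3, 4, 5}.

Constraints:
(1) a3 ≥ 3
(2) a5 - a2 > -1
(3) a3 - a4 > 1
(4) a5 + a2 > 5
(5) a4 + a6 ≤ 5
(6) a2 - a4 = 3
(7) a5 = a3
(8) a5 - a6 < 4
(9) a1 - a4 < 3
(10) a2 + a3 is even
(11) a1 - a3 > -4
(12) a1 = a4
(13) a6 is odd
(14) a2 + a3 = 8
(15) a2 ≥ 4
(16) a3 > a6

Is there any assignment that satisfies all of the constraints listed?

Satisfiable

Setting (a1, a2, a3, a4, a5, a6) = (1, 4, 4, 1, 4, 3) satisfies everything: constraint 2: a5 - a2 = 0; constraint 3: a3 - a4 = 3; constraint 4: a5 + a2 = 8, and the others follow.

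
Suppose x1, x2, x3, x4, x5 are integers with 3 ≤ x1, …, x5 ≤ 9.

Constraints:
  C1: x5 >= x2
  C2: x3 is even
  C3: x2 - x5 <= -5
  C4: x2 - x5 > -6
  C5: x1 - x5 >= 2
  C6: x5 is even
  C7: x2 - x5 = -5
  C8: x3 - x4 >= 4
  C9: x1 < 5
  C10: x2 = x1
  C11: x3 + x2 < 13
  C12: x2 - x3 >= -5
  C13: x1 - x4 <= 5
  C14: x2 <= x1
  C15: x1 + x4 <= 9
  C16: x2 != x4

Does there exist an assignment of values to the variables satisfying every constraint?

Constraints 3, 5, 8, 12, and 13 give x4 − x1 ≥ -5, x1 − x5 ≥ 2, x5 − x2 ≥ 5, x2 − x3 ≥ -5, x3 − x4 ≥ 4.
Adding all 5 inequalities: the left sides telescope to 0, and the right sides sum to (-5) + 2 + 5 + (-5) + 4 = 1. So 0 ≥ 1, which is false.

Unsatisfiable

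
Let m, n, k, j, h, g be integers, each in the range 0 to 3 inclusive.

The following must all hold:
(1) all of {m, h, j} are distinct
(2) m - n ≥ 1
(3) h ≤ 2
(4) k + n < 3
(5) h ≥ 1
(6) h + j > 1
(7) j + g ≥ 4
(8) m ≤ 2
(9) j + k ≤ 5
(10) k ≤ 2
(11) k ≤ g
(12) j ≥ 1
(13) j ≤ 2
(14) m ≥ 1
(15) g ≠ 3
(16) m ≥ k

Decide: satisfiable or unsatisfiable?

Unsatisfiable

Constraints 3, 5, 8, 12, 13, and 14 confine each of m, h, j to the 2 values {1, 2}.
Constraint 1 requires all 3 of them to be distinct, but only 2 values are available — impossible by the pigeonhole principle.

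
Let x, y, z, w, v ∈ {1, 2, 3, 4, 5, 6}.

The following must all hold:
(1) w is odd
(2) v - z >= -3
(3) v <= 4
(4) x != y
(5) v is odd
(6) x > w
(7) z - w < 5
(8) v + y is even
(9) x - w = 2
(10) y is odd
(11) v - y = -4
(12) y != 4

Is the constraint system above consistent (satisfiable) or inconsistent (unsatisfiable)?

One satisfying assignment is x = 3, y = 5, z = 4, w = 1, v = 1.
For the less obvious constraints — constraint 2: v - z = -3; constraint 7: z - w = 3; constraint 9: x - w = 2 — and the others hold by inspection.

Satisfiable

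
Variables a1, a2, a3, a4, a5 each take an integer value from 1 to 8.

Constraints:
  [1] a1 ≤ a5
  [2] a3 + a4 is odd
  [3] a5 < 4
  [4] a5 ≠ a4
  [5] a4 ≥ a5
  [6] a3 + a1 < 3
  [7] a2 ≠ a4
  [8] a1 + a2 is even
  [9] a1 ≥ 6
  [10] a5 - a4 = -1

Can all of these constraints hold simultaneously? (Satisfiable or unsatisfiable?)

From constraints 1 and 9: a5 ≥ a1 and a1 ≥ 6, so a5 ≥ 6. From constraint 3: a5 ≤ 3. But 3 < 6, so no value of a5 works.

Unsatisfiable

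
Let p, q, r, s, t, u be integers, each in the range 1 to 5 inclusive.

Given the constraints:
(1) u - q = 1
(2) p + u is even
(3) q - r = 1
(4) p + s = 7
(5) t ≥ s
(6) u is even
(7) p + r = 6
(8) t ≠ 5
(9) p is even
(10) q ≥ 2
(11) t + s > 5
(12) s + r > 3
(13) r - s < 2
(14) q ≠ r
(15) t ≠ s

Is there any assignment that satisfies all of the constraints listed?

Setting (p, q, r, s, t, u) = (4, 3, 2, 3, 4, 4) satisfies everything: constraint 1: u - q = 1; constraint 3: q - r = 1; constraint 4: p + s = 7, and the others follow.

Satisfiable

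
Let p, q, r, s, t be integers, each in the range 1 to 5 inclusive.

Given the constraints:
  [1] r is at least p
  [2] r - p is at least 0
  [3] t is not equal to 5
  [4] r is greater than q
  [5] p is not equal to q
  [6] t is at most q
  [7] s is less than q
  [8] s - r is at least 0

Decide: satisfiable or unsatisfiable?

Unsatisfiable

Constraints 4, 7, and 8 give s < q, q < r, r ≤ s. Chaining: s < q < r ≤ s, which forces s < s — impossible.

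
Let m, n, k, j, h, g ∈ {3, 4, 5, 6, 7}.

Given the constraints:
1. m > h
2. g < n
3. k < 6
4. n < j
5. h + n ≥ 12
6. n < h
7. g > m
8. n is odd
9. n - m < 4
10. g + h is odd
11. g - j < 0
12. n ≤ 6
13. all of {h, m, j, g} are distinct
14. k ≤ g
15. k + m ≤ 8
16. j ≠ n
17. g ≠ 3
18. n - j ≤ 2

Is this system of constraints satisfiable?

Unsatisfiable

Constraints 1, 2, 6, and 7 give g < n, n < h, h < m, m < g. Chaining: g < n < h < m < g, which forces g < g — impossible.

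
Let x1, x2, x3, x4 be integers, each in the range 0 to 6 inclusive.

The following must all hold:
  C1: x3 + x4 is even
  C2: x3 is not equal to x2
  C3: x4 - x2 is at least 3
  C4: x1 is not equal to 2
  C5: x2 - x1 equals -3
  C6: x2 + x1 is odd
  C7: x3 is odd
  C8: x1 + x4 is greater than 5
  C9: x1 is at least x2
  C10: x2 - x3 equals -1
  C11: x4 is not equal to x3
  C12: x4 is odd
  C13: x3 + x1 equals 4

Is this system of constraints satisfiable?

Satisfiable

Try x1 = 3, x2 = 0, x3 = 1, x4 = 5.
Check constraint 3: x4 - x2 = 5; constraint 5: x2 - x1 = -3. The remaining constraints are straightforward to verify.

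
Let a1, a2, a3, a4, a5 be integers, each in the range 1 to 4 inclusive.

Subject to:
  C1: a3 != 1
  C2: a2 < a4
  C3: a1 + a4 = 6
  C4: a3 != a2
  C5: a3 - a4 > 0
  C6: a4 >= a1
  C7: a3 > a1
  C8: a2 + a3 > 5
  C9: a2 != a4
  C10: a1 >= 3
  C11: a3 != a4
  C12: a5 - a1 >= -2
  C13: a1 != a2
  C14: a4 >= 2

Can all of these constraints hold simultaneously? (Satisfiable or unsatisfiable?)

Satisfiable

Take a1 = 3, a2 = 2, a3 = 4, a4 = 3, a5 = 2. Then constraint 3: a1 + a4 = 6; constraint 5: a3 - a4 = 1, and every other listed constraint is also met.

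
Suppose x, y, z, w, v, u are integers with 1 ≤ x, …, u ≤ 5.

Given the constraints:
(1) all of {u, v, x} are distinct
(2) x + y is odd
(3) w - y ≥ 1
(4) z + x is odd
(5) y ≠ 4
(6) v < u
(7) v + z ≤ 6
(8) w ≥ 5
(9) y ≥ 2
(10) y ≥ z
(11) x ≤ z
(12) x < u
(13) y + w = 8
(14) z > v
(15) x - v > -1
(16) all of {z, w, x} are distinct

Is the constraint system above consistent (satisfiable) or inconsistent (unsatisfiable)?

Satisfiable

Take x = 2, y = 3, z = 3, w = 5, v = 1, u = 3. Then constraint 3: w - y = 2; constraint 7: v + z = 4, and every other listed constraint is also met.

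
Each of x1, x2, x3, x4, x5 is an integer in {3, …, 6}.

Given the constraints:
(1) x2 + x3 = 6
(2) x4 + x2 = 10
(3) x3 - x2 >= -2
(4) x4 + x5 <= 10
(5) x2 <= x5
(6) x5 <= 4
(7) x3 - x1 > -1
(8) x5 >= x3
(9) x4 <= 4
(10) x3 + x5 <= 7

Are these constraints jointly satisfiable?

Unsatisfiable

From constraint 9: x4 ≤ 4. From constraints 5 and 6: x2 ≤ x5 ≤ 4. Hence x4 + x2 ≤ 8. But constraint 2 requires x4 + x2 = 10, and 10 > 8. Contradiction.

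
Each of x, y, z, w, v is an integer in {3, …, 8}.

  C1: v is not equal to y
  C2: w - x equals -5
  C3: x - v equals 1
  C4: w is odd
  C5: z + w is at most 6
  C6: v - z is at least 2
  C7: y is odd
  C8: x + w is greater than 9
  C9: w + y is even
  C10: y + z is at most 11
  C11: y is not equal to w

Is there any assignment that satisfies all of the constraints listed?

The assignment x = 8, y = 5, z = 3, w = 3, v = 7 works:
  constraint 2 holds since w - x = -5.
  constraint 3 holds since x - v = 1.
  constraint 5 holds since z + w = 6.
The rest check out directly.

Satisfiable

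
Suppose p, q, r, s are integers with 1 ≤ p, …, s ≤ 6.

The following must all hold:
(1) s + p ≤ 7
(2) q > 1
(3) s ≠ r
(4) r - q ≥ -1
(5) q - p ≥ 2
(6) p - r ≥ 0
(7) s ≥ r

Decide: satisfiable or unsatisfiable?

Constraints 4, 5, and 6 give p − r ≥ 0, r − q ≥ -1, q − p ≥ 2.
Adding all 3 inequalities: the left sides telescope to 0, and the right sides sum to 0 + (-1) + 2 = 1. So 0 ≥ 1, which is false.

Unsatisfiable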